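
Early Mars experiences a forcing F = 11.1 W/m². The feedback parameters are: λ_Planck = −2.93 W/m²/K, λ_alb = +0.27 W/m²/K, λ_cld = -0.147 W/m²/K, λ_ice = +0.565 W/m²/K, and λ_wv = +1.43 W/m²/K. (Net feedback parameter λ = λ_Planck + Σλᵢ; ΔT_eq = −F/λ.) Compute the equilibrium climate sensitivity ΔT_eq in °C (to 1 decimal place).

13.7 °C

Net feedback parameter λ = (−2.93) + (+0.27) + (-0.147) + (+0.565) + (+1.43) = -0.812 W/m²/K.
ΔT = −F/λ = −11.1/(-0.812) = 13.7 °C.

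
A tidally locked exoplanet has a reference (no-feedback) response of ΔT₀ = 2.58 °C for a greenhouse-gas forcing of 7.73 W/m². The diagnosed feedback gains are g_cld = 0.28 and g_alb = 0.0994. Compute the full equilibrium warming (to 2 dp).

Total gain g = 0.28 + 0.0994 = 0.3794.
Amplification A = 1/(1 − 0.3794) = 1.611.
ΔT = 2.58 × 1.611 = 4.16 °C.

4.16 °C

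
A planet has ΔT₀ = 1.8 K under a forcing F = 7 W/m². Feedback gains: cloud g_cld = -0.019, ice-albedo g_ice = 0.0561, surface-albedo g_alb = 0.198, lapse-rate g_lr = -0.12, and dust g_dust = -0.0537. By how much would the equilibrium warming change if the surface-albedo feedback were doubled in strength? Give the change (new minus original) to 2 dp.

Original: g = 0.0614, ΔT = 1.8/(1−0.0614) = 1.9177 K.
With doubled surface-albedo: g' = 0.2594, ΔT' = 1.8/(1−0.2594) = 2.4305 K.
Change = 2.4305 − 1.9177 = 0.51 K.

0.51 K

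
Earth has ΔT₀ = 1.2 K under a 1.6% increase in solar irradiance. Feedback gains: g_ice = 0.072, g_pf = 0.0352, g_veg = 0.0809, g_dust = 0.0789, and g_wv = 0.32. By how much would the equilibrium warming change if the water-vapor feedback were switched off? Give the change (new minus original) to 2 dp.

-1.27 K

Original: g = 0.587, ΔT = 1.2/(1−0.587) = 2.9056 K.
Without water-vapor: g' = 0.267, ΔT' = 1.2/(1−0.267) = 1.6371 K.
Change = 1.6371 − 2.9056 = -1.27 K.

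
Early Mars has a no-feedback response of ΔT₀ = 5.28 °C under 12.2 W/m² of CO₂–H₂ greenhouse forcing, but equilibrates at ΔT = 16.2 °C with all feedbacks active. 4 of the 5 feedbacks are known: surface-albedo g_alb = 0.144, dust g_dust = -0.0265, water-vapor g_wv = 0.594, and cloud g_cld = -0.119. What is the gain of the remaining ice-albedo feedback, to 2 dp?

0.08

Amplification A = ΔT/ΔT₀ = 16.2/5.28 = 3.068.
Total gain g = 1 − 1/A = 1 − 1/3.068 = 0.6741.
Known gains sum to 0.144 − 0.0265 + 0.594 − 0.119 = 0.5925.
g_ice = 0.6741 − 0.5925 = 0.08.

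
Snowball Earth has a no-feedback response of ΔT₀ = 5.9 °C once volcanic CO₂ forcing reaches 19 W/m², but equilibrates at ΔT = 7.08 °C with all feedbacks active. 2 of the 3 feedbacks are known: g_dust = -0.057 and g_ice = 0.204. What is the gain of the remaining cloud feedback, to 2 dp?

0.02

Amplification A = ΔT/ΔT₀ = 7.08/5.9 = 1.2.
Total gain g = 1 − 1/A = 1 − 1/1.2 = 0.1667.
Known gains sum to -0.057 + 0.204 = 0.147.
g_cld = 0.1667 − 0.147 = 0.02.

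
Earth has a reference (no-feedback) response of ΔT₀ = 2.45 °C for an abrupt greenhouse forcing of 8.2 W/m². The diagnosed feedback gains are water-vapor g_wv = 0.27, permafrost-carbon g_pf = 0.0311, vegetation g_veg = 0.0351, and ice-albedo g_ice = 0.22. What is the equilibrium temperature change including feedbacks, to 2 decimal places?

Total gain g = 0.27 + 0.0311 + 0.0351 + 0.22 = 0.5562.
Amplification A = 1/(1 − 0.5562) = 2.253.
ΔT = 2.45 × 2.253 = 5.52 °C.

5.52 °C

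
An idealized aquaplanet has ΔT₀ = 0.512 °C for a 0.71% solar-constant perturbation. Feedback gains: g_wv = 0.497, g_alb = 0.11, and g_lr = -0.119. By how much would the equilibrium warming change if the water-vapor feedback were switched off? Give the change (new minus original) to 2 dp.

-0.49 °C

Original: g = 0.488, ΔT = 0.512/(1−0.488) = 1.0000 °C.
Without water-vapor: g' = -0.009, ΔT' = 0.512/(1+0.009) = 0.5074 °C.
Change = 0.5074 − 1.0000 = -0.49 °C.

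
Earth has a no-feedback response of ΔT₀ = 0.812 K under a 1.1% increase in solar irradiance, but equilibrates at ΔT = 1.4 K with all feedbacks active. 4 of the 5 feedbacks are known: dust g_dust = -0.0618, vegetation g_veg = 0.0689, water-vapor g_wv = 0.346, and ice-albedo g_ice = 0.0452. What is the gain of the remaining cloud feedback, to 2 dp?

Amplification A = ΔT/ΔT₀ = 1.4/0.812 = 1.724.
Total gain g = 1 − 1/A = 1 − 1/1.724 = 0.42.
Known gains sum to -0.0618 + 0.0689 + 0.346 + 0.0452 = 0.3983.
g_cld = 0.42 − 0.3983 = 0.02.

0.02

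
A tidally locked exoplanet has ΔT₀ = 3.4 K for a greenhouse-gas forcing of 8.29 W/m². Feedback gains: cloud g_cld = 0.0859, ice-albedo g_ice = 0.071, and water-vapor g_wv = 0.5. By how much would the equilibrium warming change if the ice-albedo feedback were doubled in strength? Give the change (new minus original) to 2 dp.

2.59 K

Original: g = 0.6569, ΔT = 3.4/(1−0.6569) = 9.9096 K.
With doubled ice-albedo: g' = 0.7279, ΔT' = 3.4/(1−0.7279) = 12.4954 K.
Change = 12.4954 − 9.9096 = 2.59 K.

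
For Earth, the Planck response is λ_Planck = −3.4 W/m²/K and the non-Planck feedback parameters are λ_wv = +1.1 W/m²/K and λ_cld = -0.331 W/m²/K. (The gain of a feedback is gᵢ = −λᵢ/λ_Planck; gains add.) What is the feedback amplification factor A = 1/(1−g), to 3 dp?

Convert to gains: g_wv = 1.1/3.4 = 0.3235; g_cld = -0.331/3.4 = -0.09735.
Total gain g = 0.22615.
A = 1/(1 − 0.22615) = 1.292.

1.292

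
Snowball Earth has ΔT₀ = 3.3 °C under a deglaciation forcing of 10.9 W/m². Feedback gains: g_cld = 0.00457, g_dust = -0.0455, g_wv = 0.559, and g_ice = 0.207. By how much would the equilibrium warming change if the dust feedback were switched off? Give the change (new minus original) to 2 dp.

Original: g = 0.72507, ΔT = 3.3/(1−0.72507) = 12.0031 °C.
Without dust: g' = 0.77057, ΔT' = 3.3/(1−0.77057) = 14.3835 °C.
Change = 14.3835 − 12.0031 = 2.38 °C.

2.38 °C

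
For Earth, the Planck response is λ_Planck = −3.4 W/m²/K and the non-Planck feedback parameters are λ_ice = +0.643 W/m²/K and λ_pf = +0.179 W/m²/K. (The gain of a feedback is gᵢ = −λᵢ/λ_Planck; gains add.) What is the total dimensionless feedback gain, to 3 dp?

0.242

Convert to gains: g_ice = 0.643/3.4 = 0.1891; g_pf = 0.179/3.4 = 0.05265.
Total gain g = 0.24175.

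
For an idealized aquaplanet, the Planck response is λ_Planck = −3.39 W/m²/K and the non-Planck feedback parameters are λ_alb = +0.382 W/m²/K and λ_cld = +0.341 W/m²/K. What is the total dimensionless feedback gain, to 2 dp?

0.21

Convert to gains: g_alb = 0.382/3.39 = 0.1127; g_cld = 0.341/3.39 = 0.1006.
Total gain g = 0.2133.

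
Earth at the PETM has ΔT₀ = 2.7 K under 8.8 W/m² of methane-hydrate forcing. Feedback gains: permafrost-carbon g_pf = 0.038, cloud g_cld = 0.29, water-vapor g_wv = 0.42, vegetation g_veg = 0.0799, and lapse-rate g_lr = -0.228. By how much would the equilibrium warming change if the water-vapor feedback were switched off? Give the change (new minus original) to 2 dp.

-3.46 K

Original: g = 0.5999, ΔT = 2.7/(1−0.5999) = 6.7483 K.
Without water-vapor: g' = 0.1799, ΔT' = 2.7/(1−0.1799) = 3.2923 K.
Change = 3.2923 − 6.7483 = -3.46 K.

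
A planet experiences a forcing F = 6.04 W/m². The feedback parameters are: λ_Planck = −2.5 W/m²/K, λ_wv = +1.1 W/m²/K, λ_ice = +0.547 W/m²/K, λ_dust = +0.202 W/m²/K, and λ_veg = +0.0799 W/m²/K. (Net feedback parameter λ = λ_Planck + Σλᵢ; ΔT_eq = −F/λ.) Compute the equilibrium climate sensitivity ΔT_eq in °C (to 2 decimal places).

10.58 °C

Net feedback parameter λ = (−2.5) + (+1.1) + (+0.547) + (+0.202) + (+0.0799) = -0.5711 W/m²/K.
ΔT = −F/λ = −6.04/(-0.5711) = 10.58 °C.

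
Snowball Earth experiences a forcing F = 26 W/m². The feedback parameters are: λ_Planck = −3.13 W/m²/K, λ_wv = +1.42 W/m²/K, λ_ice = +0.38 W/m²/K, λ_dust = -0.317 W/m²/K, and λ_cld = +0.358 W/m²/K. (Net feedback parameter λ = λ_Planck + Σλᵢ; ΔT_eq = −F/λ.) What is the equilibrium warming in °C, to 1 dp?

20.2 °C

Net feedback parameter λ = (−3.13) + (+1.42) + (+0.38) + (-0.317) + (+0.358) = -1.289 W/m²/K.
ΔT = −F/λ = −26/(-1.289) = 20.2 °C.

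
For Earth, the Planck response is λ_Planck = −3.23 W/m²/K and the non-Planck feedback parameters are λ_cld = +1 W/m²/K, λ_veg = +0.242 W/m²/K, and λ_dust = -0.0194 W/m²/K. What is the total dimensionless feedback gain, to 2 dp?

Convert to gains: g_cld = 1/3.23 = 0.3096; g_veg = 0.242/3.23 = 0.07492; g_dust = -0.0194/3.23 = -0.006006.
Total gain g = 0.378514.

0.38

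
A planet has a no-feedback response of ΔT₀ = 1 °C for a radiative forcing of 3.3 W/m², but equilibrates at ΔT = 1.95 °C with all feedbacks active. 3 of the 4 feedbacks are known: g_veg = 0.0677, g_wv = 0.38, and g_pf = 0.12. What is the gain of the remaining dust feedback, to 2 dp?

-0.08

Amplification A = ΔT/ΔT₀ = 1.95/1 = 1.95.
Total gain g = 1 − 1/A = 1 − 1/1.95 = 0.4872.
Known gains sum to 0.0677 + 0.38 + 0.12 = 0.5677.
g_dust = 0.4872 − 0.5677 = -0.08.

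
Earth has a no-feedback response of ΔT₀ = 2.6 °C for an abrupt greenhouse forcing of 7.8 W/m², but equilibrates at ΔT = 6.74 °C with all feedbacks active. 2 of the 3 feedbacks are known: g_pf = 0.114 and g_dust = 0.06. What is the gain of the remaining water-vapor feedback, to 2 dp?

Amplification A = ΔT/ΔT₀ = 6.74/2.6 = 2.592.
Total gain g = 1 − 1/A = 1 − 1/2.592 = 0.6142.
Known gains sum to 0.114 + 0.06 = 0.174.
g_wv = 0.6142 − 0.174 = 0.44.

0.44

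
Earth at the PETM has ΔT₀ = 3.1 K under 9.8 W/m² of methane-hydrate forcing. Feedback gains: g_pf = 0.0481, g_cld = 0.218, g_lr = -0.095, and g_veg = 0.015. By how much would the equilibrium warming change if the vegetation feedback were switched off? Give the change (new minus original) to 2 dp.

-0.07 K

Original: g = 0.1861, ΔT = 3.1/(1−0.1861) = 3.8088 K.
Without vegetation: g' = 0.1711, ΔT' = 3.1/(1−0.1711) = 3.7399 K.
Change = 3.7399 − 3.8088 = -0.07 K.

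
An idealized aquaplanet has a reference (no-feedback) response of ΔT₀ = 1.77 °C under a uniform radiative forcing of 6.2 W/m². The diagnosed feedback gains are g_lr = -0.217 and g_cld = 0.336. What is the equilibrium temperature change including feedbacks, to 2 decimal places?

2.01 °C

Total gain g = -0.217 + 0.336 = 0.119.
Amplification A = 1/(1 − 0.119) = 1.135.
ΔT = 1.77 × 1.135 = 2.01 °C.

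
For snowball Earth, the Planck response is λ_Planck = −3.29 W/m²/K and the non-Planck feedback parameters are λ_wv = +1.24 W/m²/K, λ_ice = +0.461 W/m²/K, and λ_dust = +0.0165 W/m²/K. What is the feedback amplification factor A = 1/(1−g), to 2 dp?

2.09

Convert to gains: g_wv = 1.24/3.29 = 0.3769; g_ice = 0.461/3.29 = 0.1401; g_dust = 0.0165/3.29 = 0.005015.
Total gain g = 0.522015.
A = 1/(1 − 0.522015) = 2.09.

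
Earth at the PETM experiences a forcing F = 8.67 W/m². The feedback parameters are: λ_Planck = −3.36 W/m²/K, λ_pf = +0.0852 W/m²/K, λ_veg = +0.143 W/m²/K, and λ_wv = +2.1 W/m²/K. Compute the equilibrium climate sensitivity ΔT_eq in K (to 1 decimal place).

8.4 K

Net feedback parameter λ = (−3.36) + (+0.0852) + (+0.143) + (+2.1) = -1.0318 W/m²/K.
ΔT = −F/λ = −8.67/(-1.0318) = 8.4 K.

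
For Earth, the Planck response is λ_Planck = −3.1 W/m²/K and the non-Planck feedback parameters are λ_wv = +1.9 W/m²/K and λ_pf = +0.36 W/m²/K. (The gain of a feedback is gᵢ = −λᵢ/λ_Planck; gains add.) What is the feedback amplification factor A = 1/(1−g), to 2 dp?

3.69

Convert to gains: g_wv = 1.9/3.1 = 0.6129; g_pf = 0.36/3.1 = 0.1161.
Total gain g = 0.729.
A = 1/(1 − 0.729) = 3.69.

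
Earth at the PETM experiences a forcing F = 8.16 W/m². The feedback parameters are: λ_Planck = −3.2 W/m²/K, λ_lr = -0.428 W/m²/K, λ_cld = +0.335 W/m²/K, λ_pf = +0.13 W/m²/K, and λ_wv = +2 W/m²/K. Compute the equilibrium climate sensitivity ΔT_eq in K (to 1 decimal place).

7.0 K

Net feedback parameter λ = (−3.2) + (-0.428) + (+0.335) + (+0.13) + (+2) = -1.163 W/m²/K.
ΔT = −F/λ = −8.16/(-1.163) = 7.0 K.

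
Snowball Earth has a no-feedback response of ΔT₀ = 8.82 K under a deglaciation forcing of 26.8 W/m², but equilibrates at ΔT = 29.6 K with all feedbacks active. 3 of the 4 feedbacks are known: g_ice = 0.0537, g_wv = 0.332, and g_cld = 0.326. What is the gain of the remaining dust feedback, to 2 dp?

Amplification A = ΔT/ΔT₀ = 29.6/8.82 = 3.356.
Total gain g = 1 − 1/A = 1 − 1/3.356 = 0.702.
Known gains sum to 0.0537 + 0.332 + 0.326 = 0.7117.
g_dust = 0.702 − 0.7117 = -0.01.

-0.01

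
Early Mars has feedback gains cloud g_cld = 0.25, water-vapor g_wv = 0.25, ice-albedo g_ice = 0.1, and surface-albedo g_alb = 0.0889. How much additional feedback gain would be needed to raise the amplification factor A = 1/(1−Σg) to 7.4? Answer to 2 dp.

0.18

Current total gain = 0.6889.
Target gain for A = 7.4: g* = 1 − 1/7.4 = 0.8649.
Additional gain needed = 0.8649 − 0.6889 = 0.18.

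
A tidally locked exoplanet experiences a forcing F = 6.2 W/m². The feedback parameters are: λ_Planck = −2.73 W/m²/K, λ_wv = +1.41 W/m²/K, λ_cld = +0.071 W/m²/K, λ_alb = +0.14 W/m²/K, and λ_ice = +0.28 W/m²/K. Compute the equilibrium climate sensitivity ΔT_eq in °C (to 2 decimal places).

Net feedback parameter λ = (−2.73) + (+1.41) + (+0.071) + (+0.14) + (+0.28) = -0.829 W/m²/K.
ΔT = −F/λ = −6.2/(-0.829) = 7.48 °C.

7.48 °C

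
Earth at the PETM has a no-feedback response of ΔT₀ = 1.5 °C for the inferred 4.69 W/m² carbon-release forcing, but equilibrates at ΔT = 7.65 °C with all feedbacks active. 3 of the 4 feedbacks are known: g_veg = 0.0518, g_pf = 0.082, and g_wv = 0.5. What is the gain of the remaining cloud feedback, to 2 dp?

0.17

Amplification A = ΔT/ΔT₀ = 7.65/1.5 = 5.1.
Total gain g = 1 − 1/A = 1 − 1/5.1 = 0.8039.
Known gains sum to 0.0518 + 0.082 + 0.5 = 0.6338.
g_cld = 0.8039 − 0.6338 = 0.17.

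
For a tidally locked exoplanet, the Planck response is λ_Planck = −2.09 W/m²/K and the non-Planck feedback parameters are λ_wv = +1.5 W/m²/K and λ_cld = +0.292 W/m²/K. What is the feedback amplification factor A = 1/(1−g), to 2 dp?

7.01

Convert to gains: g_wv = 1.5/2.09 = 0.7177; g_cld = 0.292/2.09 = 0.1397.
Total gain g = 0.8574.
A = 1/(1 − 0.8574) = 7.01.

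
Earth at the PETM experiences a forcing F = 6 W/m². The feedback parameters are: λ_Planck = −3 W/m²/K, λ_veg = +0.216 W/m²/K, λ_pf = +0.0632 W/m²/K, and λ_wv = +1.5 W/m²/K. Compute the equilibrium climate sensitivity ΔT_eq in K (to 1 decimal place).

4.9 K

Net feedback parameter λ = (−3) + (+0.216) + (+0.0632) + (+1.5) = -1.2208 W/m²/K.
ΔT = −F/λ = −6/(-1.2208) = 4.9 K.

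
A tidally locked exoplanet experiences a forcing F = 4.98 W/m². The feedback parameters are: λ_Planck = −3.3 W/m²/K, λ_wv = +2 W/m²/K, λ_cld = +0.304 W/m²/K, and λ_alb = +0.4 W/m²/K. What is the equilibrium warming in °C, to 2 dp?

Net feedback parameter λ = (−3.3) + (+2) + (+0.304) + (+0.4) = -0.596 W/m²/K.
ΔT = −F/λ = −4.98/(-0.596) = 8.36 °C.

8.36 °C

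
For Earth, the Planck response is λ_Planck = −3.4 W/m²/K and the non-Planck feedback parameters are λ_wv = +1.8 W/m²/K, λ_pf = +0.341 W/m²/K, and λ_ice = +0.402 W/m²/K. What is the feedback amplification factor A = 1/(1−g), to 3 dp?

Convert to gains: g_wv = 1.8/3.4 = 0.5294; g_pf = 0.341/3.4 = 0.1003; g_ice = 0.402/3.4 = 0.1182.
Total gain g = 0.7479.
A = 1/(1 − 0.7479) = 3.967.

3.967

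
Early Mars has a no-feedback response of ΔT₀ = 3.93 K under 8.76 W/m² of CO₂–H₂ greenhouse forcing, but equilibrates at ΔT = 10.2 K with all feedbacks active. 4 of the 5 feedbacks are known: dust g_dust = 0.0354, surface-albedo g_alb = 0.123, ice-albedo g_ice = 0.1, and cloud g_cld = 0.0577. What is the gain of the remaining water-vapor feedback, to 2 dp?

0.30

Amplification A = ΔT/ΔT₀ = 10.2/3.93 = 2.595.
Total gain g = 1 − 1/A = 1 − 1/2.595 = 0.6146.
Known gains sum to 0.0354 + 0.123 + 0.1 + 0.0577 = 0.3161.
g_wv = 0.6146 − 0.3161 = 0.30.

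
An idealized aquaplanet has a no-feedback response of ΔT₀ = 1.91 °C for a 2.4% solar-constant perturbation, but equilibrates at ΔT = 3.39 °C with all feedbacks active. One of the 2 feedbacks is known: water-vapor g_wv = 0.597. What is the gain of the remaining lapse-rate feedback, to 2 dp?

-0.16

Amplification A = ΔT/ΔT₀ = 3.39/1.91 = 1.775.
Total gain g = 1 − 1/A = 1 − 1/1.775 = 0.4366.
The known gain is 0.597.
g_lr = 0.4366 − 0.597 = -0.16.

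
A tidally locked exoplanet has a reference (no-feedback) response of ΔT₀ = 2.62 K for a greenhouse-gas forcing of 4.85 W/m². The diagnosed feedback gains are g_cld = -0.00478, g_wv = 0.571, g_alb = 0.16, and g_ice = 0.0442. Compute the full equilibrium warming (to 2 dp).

11.41 K

Total gain g = -0.00478 + 0.571 + 0.16 + 0.0442 = 0.77042.
Amplification A = 1/(1 − 0.77042) = 4.356.
ΔT = 2.62 × 4.356 = 11.41 K.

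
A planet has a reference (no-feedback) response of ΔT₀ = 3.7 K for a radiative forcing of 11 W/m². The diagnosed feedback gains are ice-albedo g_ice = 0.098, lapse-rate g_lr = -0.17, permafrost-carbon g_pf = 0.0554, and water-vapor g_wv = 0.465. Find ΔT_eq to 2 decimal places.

Total gain g = 0.098 − 0.17 + 0.0554 + 0.465 = 0.4484.
Amplification A = 1/(1 − 0.4484) = 1.813.
ΔT = 3.7 × 1.813 = 6.71 K.

6.71 K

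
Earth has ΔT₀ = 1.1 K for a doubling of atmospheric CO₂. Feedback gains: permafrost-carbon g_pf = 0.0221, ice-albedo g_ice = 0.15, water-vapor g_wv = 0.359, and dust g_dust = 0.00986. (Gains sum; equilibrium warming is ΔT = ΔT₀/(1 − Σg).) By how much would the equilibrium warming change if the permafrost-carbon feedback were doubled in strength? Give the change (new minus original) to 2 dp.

0.12 K

Original: g = 0.54096, ΔT = 1.1/(1−0.54096) = 2.3963 K.
With doubled permafrost-carbon: g' = 0.56306, ΔT' = 1.1/(1−0.56306) = 2.5175 K.
Change = 2.5175 − 2.3963 = 0.12 K.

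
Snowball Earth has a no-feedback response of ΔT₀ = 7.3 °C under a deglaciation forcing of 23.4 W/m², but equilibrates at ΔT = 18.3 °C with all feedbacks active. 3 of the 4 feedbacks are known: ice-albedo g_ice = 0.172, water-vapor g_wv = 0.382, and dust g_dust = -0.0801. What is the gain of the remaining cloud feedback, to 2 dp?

0.13

Amplification A = ΔT/ΔT₀ = 18.3/7.3 = 2.507.
Total gain g = 1 − 1/A = 1 − 1/2.507 = 0.6011.
Known gains sum to 0.172 + 0.382 − 0.0801 = 0.4739.
g_cld = 0.6011 − 0.4739 = 0.13.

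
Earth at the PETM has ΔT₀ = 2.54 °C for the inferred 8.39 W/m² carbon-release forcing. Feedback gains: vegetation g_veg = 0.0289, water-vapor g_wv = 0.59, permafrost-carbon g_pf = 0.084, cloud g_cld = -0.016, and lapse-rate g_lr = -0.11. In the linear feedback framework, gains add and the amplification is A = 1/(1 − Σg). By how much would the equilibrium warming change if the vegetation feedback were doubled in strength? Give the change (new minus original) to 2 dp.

Original: g = 0.5769, ΔT = 2.54/(1−0.5769) = 6.0033 °C.
With doubled vegetation: g' = 0.6058, ΔT' = 2.54/(1−0.6058) = 6.4434 °C.
Change = 6.4434 − 6.0033 = 0.44 °C.

0.44 °C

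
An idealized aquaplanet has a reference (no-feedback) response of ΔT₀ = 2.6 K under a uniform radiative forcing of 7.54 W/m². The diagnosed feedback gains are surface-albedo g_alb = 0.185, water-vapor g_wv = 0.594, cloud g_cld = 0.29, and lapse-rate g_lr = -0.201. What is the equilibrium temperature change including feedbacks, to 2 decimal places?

19.70 K

Total gain g = 0.185 + 0.594 + 0.29 − 0.201 = 0.868.
Amplification A = 1/(1 − 0.868) = 7.576.
ΔT = 2.6 × 7.576 = 19.70 K.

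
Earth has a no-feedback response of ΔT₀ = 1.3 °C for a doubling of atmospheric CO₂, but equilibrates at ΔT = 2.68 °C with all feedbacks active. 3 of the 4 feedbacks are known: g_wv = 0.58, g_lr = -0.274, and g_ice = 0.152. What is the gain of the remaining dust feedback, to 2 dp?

Amplification A = ΔT/ΔT₀ = 2.68/1.3 = 2.062.
Total gain g = 1 − 1/A = 1 − 1/2.062 = 0.515.
Known gains sum to 0.58 − 0.274 + 0.152 = 0.458.
g_dust = 0.515 − 0.458 = 0.06.

0.06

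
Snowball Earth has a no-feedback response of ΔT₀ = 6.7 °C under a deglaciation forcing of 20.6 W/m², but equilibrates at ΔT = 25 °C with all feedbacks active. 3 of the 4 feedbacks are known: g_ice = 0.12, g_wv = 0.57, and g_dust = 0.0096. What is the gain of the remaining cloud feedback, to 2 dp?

0.03

Amplification A = ΔT/ΔT₀ = 25/6.7 = 3.731.
Total gain g = 1 − 1/A = 1 − 1/3.731 = 0.732.
Known gains sum to 0.12 + 0.57 + 0.0096 = 0.6996.
g_cld = 0.732 − 0.6996 = 0.03.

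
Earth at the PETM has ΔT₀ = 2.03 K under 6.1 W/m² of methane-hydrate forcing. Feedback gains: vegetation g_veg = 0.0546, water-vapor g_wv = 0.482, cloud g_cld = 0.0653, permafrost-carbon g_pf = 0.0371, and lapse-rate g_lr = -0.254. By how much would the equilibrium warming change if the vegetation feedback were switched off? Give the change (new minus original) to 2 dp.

-0.27 K

Original: g = 0.385, ΔT = 2.03/(1−0.385) = 3.3008 K.
Without vegetation: g' = 0.3304, ΔT' = 2.03/(1−0.3304) = 3.0317 K.
Change = 3.0317 − 3.3008 = -0.27 K.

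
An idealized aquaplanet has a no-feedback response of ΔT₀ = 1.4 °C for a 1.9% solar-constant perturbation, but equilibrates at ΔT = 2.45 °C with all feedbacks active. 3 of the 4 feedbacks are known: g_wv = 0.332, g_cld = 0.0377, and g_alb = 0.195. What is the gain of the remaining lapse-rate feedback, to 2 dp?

Amplification A = ΔT/ΔT₀ = 2.45/1.4 = 1.75.
Total gain g = 1 − 1/A = 1 − 1/1.75 = 0.4286.
Known gains sum to 0.332 + 0.0377 + 0.195 = 0.5647.
g_lr = 0.4286 − 0.5647 = -0.14.

-0.14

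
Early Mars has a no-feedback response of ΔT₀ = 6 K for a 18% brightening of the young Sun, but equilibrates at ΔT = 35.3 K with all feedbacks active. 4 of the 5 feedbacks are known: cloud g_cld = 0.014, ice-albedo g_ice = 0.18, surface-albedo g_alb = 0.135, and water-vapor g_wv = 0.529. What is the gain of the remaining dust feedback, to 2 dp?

Amplification A = ΔT/ΔT₀ = 35.3/6 = 5.883.
Total gain g = 1 − 1/A = 1 − 1/5.883 = 0.83.
Known gains sum to 0.014 + 0.18 + 0.135 + 0.529 = 0.858.
g_dust = 0.83 − 0.858 = -0.03.

-0.03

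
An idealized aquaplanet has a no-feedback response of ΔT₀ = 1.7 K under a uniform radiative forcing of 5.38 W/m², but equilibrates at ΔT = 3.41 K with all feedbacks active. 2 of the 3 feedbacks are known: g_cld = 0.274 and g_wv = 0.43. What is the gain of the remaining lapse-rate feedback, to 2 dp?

Amplification A = ΔT/ΔT₀ = 3.41/1.7 = 2.006.
Total gain g = 1 − 1/A = 1 − 1/2.006 = 0.5015.
Known gains sum to 0.274 + 0.43 = 0.704.
g_lr = 0.5015 − 0.704 = -0.20.

-0.20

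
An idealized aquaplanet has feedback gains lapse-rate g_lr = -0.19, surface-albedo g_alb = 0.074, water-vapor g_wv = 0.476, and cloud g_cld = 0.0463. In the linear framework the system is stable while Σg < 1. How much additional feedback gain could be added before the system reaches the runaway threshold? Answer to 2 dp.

0.59

Current total gain = -0.19 + 0.074 + 0.476 + 0.0463 = 0.4063.
Margin to runaway = 1 − 0.4063 = 0.59.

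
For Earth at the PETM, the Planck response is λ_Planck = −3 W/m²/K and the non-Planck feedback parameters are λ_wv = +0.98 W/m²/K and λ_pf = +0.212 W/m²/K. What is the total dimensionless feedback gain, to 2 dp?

0.40

Convert to gains: g_wv = 0.98/3 = 0.3267; g_pf = 0.212/3 = 0.07067.
Total gain g = 0.39737.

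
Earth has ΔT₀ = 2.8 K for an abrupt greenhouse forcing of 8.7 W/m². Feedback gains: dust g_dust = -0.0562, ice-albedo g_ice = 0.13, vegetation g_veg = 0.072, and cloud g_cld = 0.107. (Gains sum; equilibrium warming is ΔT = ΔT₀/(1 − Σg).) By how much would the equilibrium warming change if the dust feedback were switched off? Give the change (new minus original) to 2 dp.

Original: g = 0.2528, ΔT = 2.8/(1−0.2528) = 3.7473 K.
Without dust: g' = 0.309, ΔT' = 2.8/(1−0.309) = 4.0521 K.
Change = 4.0521 − 3.7473 = 0.30 K.

0.30 K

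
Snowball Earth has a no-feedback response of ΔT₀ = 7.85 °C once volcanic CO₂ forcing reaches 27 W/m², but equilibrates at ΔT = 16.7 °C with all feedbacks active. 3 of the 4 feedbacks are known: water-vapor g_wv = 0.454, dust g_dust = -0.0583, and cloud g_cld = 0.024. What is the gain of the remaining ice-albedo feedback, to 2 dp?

0.11

Amplification A = ΔT/ΔT₀ = 16.7/7.85 = 2.127.
Total gain g = 1 − 1/A = 1 − 1/2.127 = 0.5299.
Known gains sum to 0.454 − 0.0583 + 0.024 = 0.4197.
g_ice = 0.5299 − 0.4197 = 0.11.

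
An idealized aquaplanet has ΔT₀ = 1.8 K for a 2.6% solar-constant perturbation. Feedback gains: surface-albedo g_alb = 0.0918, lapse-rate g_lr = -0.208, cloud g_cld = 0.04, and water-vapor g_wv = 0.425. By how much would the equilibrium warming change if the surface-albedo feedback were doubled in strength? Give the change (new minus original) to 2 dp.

Original: g = 0.3488, ΔT = 1.8/(1−0.3488) = 2.7641 K.
With doubled surface-albedo: g' = 0.4406, ΔT' = 1.8/(1−0.4406) = 3.2177 K.
Change = 3.2177 − 2.7641 = 0.45 K.

0.45 K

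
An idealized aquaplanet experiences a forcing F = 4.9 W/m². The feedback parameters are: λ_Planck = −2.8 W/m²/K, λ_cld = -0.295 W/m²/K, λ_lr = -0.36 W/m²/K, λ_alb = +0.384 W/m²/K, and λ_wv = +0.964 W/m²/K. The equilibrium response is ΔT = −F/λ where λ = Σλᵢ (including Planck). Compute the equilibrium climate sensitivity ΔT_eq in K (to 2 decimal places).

Net feedback parameter λ = (−2.8) + (-0.295) + (-0.36) + (+0.384) + (+0.964) = -2.107 W/m²/K.
ΔT = −F/λ = −4.9/(-2.107) = 2.33 K.

2.33 K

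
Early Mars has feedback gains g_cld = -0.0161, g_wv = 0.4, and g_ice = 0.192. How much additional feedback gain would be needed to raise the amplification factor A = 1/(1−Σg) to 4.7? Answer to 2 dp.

0.21

Current total gain = 0.5759.
Target gain for A = 4.7: g* = 1 − 1/4.7 = 0.7872.
Additional gain needed = 0.7872 − 0.5759 = 0.21.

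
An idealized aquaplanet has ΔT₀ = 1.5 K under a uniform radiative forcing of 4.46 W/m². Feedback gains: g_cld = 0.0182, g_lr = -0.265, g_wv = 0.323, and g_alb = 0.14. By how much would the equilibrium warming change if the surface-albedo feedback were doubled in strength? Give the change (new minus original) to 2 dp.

0.42 K

Original: g = 0.2162, ΔT = 1.5/(1−0.2162) = 1.9138 K.
With doubled surface-albedo: g' = 0.3562, ΔT' = 1.5/(1−0.3562) = 2.3299 K.
Change = 2.3299 − 1.9138 = 0.42 K.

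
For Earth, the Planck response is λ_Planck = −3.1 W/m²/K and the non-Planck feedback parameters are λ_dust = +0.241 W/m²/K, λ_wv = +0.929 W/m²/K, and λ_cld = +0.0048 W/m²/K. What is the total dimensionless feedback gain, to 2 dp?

0.38

Convert to gains: g_dust = 0.241/3.1 = 0.07774; g_wv = 0.929/3.1 = 0.2997; g_cld = 0.0048/3.1 = 0.001548.
Total gain g = 0.378988.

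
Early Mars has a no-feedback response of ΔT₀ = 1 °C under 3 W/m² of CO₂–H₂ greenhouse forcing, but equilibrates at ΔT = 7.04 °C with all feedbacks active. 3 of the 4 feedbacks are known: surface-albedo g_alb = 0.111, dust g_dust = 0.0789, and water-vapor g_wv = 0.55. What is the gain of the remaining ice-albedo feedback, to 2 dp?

0.12

Amplification A = ΔT/ΔT₀ = 7.04/1 = 7.04.
Total gain g = 1 − 1/A = 1 − 1/7.04 = 0.858.
Known gains sum to 0.111 + 0.0789 + 0.55 = 0.7399.
g_ice = 0.858 − 0.7399 = 0.12.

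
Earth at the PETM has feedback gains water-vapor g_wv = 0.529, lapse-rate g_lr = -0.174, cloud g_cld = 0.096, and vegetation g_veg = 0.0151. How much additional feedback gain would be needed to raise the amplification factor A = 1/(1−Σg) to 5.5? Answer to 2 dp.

Current total gain = 0.4661.
Target gain for A = 5.5: g* = 1 − 1/5.5 = 0.8182.
Additional gain needed = 0.8182 − 0.4661 = 0.35.

0.35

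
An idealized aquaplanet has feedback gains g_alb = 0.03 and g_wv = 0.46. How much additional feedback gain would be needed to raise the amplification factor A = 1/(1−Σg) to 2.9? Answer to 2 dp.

0.17

Current total gain = 0.49.
Target gain for A = 2.9: g* = 1 − 1/2.9 = 0.6552.
Additional gain needed = 0.6552 − 0.49 = 0.17.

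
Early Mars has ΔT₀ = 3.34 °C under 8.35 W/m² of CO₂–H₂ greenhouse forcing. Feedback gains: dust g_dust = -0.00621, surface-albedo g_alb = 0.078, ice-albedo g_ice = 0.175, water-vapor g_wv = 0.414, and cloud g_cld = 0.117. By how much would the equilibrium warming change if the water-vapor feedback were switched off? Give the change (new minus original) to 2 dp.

-9.78 °C

Original: g = 0.77779, ΔT = 3.34/(1−0.77779) = 15.0308 °C.
Without water-vapor: g' = 0.36379, ΔT' = 3.34/(1−0.36379) = 5.2498 °C.
Change = 5.2498 − 15.0308 = -9.78 °C.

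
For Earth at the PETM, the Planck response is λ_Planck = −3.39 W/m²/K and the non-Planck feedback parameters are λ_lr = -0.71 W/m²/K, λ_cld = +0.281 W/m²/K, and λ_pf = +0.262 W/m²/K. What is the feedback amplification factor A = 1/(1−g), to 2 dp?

Convert to gains: g_lr = -0.71/3.39 = -0.2094; g_cld = 0.281/3.39 = 0.08289; g_pf = 0.262/3.39 = 0.07729.
Total gain g = -0.04922.
A = 1/(1 + 0.04922) = 0.95.

0.95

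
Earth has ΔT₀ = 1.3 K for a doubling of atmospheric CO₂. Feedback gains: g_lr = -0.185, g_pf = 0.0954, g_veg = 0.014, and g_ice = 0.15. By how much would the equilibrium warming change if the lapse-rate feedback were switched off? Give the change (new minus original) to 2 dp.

0.35 K

Original: g = 0.0744, ΔT = 1.3/(1−0.0744) = 1.4045 K.
Without lapse-rate: g' = 0.2594, ΔT' = 1.3/(1−0.2594) = 1.7553 K.
Change = 1.7553 − 1.4045 = 0.35 K.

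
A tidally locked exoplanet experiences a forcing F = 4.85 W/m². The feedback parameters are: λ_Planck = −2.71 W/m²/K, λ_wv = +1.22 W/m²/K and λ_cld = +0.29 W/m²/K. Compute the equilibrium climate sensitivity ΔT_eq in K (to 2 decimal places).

Net feedback parameter λ = (−2.71) + (+1.22) + (+0.29) = -1.2 W/m²/K.
ΔT = −F/λ = −4.85/(-1.2) = 4.04 K.

4.04 K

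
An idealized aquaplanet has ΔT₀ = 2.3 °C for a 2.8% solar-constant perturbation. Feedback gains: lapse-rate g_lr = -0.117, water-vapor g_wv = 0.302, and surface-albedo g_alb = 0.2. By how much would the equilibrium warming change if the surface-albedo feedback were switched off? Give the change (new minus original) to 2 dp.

-0.92 °C

Original: g = 0.385, ΔT = 2.3/(1−0.385) = 3.7398 °C.
Without surface-albedo: g' = 0.185, ΔT' = 2.3/(1−0.185) = 2.8221 °C.
Change = 2.8221 − 3.7398 = -0.92 °C.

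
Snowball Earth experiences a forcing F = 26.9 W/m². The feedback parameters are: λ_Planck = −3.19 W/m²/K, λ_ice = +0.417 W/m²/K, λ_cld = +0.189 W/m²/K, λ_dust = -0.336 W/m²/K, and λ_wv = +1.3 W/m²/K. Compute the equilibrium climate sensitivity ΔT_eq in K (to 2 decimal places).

Net feedback parameter λ = (−3.19) + (+0.417) + (+0.189) + (-0.336) + (+1.3) = -1.62 W/m²/K.
ΔT = −F/λ = −26.9/(-1.62) = 16.60 K.

16.60 K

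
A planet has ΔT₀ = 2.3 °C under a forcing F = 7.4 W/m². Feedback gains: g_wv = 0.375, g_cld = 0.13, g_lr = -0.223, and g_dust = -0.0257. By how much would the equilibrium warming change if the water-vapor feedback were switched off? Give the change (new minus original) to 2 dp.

-1.04 °C

Original: g = 0.2563, ΔT = 2.3/(1−0.2563) = 3.0926 °C.
Without water-vapor: g' = -0.1187, ΔT' = 2.3/(1+0.1187) = 2.0560 °C.
Change = 2.0560 − 3.0926 = -1.04 °C.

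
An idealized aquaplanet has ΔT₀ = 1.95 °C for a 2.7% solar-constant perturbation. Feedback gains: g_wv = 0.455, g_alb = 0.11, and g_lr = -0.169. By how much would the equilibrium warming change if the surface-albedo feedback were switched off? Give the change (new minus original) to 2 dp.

-0.50 °C

Original: g = 0.396, ΔT = 1.95/(1−0.396) = 3.2285 °C.
Without surface-albedo: g' = 0.286, ΔT' = 1.95/(1−0.286) = 2.7311 °C.
Change = 2.7311 − 3.2285 = -0.50 °C.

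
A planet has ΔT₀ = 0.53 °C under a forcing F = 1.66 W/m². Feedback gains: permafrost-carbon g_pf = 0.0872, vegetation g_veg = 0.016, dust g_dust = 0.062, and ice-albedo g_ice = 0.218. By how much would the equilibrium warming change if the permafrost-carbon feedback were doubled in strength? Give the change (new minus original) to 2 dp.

0.14 °C

Original: g = 0.3832, ΔT = 0.53/(1−0.3832) = 0.8593 °C.
With doubled permafrost-carbon: g' = 0.4704, ΔT' = 0.53/(1−0.4704) = 1.0008 °C.
Change = 1.0008 − 0.8593 = 0.14 °C.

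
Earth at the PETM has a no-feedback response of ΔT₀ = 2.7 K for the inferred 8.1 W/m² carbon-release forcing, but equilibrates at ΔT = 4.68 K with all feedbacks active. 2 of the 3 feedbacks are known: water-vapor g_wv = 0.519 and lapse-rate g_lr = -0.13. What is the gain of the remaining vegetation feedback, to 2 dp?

0.03

Amplification A = ΔT/ΔT₀ = 4.68/2.7 = 1.733.
Total gain g = 1 − 1/A = 1 − 1/1.733 = 0.423.
Known gains sum to 0.519 − 0.13 = 0.389.
g_veg = 0.423 − 0.389 = 0.03.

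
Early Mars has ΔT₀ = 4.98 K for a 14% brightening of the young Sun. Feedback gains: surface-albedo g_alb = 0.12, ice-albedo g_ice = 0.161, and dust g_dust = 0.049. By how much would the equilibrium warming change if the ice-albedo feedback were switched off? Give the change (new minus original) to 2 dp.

Original: g = 0.33, ΔT = 4.98/(1−0.33) = 7.4328 K.
Without ice-albedo: g' = 0.169, ΔT' = 4.98/(1−0.169) = 5.9928 K.
Change = 5.9928 − 7.4328 = -1.44 K.

-1.44 K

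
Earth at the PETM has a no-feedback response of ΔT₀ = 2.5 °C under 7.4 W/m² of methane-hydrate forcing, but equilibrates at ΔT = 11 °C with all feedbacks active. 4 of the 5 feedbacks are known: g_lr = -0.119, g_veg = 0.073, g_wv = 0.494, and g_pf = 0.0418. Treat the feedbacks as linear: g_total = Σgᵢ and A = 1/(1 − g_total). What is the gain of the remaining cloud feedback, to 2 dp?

Amplification A = ΔT/ΔT₀ = 11/2.5 = 4.4.
Total gain g = 1 − 1/A = 1 − 1/4.4 = 0.7727.
Known gains sum to -0.119 + 0.073 + 0.494 + 0.0418 = 0.4898.
g_cld = 0.7727 − 0.4898 = 0.28.

0.28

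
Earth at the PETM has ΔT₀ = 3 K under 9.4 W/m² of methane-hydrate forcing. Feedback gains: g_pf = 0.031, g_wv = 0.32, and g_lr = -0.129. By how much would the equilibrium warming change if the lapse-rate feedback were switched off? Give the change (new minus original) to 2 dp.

Original: g = 0.222, ΔT = 3/(1−0.222) = 3.8560 K.
Without lapse-rate: g' = 0.351, ΔT' = 3/(1−0.351) = 4.6225 K.
Change = 4.6225 − 3.8560 = 0.77 K.

0.77 K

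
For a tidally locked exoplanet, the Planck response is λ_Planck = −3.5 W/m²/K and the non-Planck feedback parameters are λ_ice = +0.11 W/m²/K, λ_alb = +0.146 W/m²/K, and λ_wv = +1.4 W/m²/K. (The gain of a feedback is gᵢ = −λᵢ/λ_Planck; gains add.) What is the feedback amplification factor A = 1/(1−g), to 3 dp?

Convert to gains: g_ice = 0.11/3.5 = 0.03143; g_alb = 0.146/3.5 = 0.04171; g_wv = 1.4/3.5 = 0.4.
Total gain g = 0.47314.
A = 1/(1 − 0.47314) = 1.898.

1.898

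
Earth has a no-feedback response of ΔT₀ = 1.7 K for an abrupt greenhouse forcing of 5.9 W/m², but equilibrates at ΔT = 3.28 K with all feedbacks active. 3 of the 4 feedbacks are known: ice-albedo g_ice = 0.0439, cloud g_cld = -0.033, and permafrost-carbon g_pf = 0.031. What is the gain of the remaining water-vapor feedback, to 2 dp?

0.44

Amplification A = ΔT/ΔT₀ = 3.28/1.7 = 1.929.
Total gain g = 1 − 1/A = 1 − 1/1.929 = 0.4816.
Known gains sum to 0.0439 − 0.033 + 0.031 = 0.0419.
g_wv = 0.4816 − 0.0419 = 0.44.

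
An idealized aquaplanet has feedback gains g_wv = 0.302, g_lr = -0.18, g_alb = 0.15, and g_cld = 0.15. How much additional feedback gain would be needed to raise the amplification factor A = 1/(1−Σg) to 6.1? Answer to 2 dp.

Current total gain = 0.422.
Target gain for A = 6.1: g* = 1 − 1/6.1 = 0.8361.
Additional gain needed = 0.8361 − 0.422 = 0.41.

0.41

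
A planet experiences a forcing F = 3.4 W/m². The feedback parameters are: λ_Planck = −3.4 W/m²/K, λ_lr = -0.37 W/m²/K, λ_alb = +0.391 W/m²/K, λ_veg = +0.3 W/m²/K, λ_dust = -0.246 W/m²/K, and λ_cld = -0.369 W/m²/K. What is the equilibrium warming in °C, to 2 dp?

0.92 °C

Net feedback parameter λ = (−3.4) + (-0.37) + (+0.391) + (+0.3) + (-0.246) + (-0.369) = -3.694 W/m²/K.
ΔT = −F/λ = −3.4/(-3.694) = 0.92 °C.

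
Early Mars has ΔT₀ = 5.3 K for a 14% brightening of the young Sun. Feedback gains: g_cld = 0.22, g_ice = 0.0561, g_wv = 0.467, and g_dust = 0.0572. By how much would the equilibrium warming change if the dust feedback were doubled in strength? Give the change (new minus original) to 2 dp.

Original: g = 0.8003, ΔT = 5.3/(1−0.8003) = 26.5398 K.
With doubled dust: g' = 0.8575, ΔT' = 5.3/(1−0.8575) = 37.1930 K.
Change = 37.1930 − 26.5398 = 10.65 K.

10.65 K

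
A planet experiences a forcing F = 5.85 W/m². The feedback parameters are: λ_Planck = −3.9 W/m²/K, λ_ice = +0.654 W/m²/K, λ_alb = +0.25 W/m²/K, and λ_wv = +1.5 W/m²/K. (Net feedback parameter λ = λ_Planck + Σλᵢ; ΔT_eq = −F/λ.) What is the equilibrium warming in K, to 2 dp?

3.91 K

Net feedback parameter λ = (−3.9) + (+0.654) + (+0.25) + (+1.5) = -1.496 W/m²/K.
ΔT = −F/λ = −5.85/(-1.496) = 3.91 K.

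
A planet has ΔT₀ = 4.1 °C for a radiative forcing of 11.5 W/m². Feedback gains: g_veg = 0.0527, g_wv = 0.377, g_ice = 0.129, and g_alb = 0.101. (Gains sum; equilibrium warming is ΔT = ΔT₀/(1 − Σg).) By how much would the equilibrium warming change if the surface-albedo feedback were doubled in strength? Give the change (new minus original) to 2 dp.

Original: g = 0.6597, ΔT = 4.1/(1−0.6597) = 12.0482 °C.
With doubled surface-albedo: g' = 0.7607, ΔT' = 4.1/(1−0.7607) = 17.1333 °C.
Change = 17.1333 − 12.0482 = 5.09 °C.

5.09 °C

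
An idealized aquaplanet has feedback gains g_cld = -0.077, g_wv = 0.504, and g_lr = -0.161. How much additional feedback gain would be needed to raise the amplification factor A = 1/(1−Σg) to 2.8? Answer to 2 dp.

Current total gain = 0.266.
Target gain for A = 2.8: g* = 1 − 1/2.8 = 0.6429.
Additional gain needed = 0.6429 − 0.266 = 0.38.

0.38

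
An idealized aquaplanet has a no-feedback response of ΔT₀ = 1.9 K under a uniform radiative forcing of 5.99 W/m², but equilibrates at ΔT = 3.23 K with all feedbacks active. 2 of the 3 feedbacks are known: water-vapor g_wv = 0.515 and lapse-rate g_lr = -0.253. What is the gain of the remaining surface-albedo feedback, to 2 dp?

Amplification A = ΔT/ΔT₀ = 3.23/1.9 = 1.7.
Total gain g = 1 − 1/A = 1 − 1/1.7 = 0.4118.
Known gains sum to 0.515 − 0.253 = 0.262.
g_alb = 0.4118 − 0.262 = 0.15.

0.15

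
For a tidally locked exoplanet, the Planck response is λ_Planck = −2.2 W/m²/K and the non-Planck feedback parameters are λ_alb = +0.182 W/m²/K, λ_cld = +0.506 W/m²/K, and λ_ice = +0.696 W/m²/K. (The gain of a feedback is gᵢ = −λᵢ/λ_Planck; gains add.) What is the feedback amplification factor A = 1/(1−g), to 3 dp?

2.696

Convert to gains: g_alb = 0.182/2.2 = 0.08273; g_cld = 0.506/2.2 = 0.23; g_ice = 0.696/2.2 = 0.3164.
Total gain g = 0.62913.
A = 1/(1 − 0.62913) = 2.696.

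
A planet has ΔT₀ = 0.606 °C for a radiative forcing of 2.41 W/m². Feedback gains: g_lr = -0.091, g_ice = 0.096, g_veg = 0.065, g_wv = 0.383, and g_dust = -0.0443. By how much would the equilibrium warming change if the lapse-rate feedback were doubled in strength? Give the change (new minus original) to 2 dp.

-0.14 °C

Original: g = 0.4087, ΔT = 0.606/(1−0.4087) = 1.0249 °C.
With doubled lapse-rate: g' = 0.3177, ΔT' = 0.606/(1−0.3177) = 0.8882 °C.
Change = 0.8882 − 1.0249 = -0.14 °C.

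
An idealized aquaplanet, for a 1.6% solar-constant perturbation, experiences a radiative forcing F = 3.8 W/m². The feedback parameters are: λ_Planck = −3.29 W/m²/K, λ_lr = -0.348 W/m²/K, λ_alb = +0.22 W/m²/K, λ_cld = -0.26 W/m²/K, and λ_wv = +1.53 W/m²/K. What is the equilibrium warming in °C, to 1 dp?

Net feedback parameter λ = (−3.29) + (-0.348) + (+0.22) + (-0.26) + (+1.53) = -2.148 W/m²/K.
ΔT = −F/λ = −3.8/(-2.148) = 1.8 °C.

1.8 °C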